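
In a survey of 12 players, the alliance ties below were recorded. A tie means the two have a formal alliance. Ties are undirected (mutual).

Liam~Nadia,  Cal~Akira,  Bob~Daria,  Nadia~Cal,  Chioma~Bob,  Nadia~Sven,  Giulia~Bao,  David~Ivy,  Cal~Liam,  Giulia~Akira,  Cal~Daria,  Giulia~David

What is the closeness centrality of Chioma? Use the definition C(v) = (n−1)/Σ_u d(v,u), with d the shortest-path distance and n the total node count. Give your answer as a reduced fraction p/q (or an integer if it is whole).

11/47

Distances from Chioma: Akira:4, Bao:6, Bob:1, Cal:3, Daria:2, David:6, Giulia:5, Ivy:7, Liam:4, Nadia:4, Sven:5. Sum = 47.
n = 12, so closeness = 11/47.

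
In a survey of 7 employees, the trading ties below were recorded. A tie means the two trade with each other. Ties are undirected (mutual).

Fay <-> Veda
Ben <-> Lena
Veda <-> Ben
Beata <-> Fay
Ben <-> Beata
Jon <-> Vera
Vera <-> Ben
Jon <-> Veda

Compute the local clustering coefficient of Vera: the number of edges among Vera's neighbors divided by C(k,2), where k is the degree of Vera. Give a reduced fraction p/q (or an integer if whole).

Vera's neighbors: Ben and Jon (k = 2).
Possible neighbor pairs: C(2,2) = 1. Edges among them: none → e = 0.
Clustering(Vera) = 0/1.

0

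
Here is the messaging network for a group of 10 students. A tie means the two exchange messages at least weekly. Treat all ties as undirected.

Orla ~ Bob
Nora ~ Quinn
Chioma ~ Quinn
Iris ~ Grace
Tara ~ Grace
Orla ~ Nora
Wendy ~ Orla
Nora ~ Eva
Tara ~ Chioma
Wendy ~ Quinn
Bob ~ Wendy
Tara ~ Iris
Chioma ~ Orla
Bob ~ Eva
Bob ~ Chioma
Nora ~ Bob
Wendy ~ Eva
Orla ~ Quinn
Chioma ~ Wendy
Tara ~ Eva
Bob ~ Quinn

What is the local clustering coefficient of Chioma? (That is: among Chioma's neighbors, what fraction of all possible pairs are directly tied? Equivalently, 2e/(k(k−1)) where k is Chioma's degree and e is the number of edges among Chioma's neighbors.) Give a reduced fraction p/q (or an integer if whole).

3/5

Chioma's neighbors: Bob, Orla, Quinn, Tara, and Wendy (k = 5).
Possible neighbor pairs: C(5,2) = 10. Edges among them: Bob–Orla, Bob–Quinn, Bob–Wendy, Orla–Quinn, Orla–Wendy, Quinn–Wendy → e = 6.
Clustering(Chioma) = 6/10 = 3/5.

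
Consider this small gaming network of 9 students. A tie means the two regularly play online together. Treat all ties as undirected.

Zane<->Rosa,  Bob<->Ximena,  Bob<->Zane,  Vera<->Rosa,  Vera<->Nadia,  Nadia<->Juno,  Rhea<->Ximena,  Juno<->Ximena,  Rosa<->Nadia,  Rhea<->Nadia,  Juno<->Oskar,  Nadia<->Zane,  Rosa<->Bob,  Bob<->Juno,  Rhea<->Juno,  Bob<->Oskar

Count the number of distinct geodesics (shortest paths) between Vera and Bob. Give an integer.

1

The shortest distance is 2, and the only length-2 path is Vera–Rosa–Bob. So there is exactly 1 shortest path.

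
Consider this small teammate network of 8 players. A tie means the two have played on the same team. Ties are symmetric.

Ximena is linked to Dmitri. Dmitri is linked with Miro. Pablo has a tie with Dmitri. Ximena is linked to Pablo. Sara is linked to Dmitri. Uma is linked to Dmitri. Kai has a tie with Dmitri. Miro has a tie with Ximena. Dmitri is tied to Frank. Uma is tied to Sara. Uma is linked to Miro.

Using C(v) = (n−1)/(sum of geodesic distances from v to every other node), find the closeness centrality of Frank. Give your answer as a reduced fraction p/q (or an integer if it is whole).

Distances from Frank: Dmitri:1, Kai:2, Miro:2, Pablo:2, Sara:2, Uma:2, Ximena:2. Sum = 13.
n = 8, so closeness = 7/13.

7/13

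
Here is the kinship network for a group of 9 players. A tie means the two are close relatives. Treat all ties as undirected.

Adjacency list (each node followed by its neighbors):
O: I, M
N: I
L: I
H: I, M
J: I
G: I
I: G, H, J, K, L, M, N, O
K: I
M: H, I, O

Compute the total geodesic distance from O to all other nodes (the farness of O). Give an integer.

Distances from O: G:2, H:2, I:1, J:2, K:2, L:2, M:1, N:2.
Sum = 2 + 2 + 1 + 2 + 2 + 2 + 1 + 2 = 14.

14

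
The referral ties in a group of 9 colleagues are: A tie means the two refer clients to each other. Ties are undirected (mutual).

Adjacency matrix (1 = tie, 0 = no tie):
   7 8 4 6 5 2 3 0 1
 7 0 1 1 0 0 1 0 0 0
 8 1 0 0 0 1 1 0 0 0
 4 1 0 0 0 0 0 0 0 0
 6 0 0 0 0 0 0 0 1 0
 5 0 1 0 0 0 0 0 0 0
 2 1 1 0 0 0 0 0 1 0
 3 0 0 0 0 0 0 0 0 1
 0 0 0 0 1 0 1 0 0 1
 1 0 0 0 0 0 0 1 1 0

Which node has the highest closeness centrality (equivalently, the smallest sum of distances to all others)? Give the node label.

Farness (sum of distances to all others) for each node — 0:15, 1:20, 2:14, 3:27, 4:24, 5:24, 6:22, 7:17, 8:17.
The smallest farness is 14, for 2, so 2 has the highest closeness.

2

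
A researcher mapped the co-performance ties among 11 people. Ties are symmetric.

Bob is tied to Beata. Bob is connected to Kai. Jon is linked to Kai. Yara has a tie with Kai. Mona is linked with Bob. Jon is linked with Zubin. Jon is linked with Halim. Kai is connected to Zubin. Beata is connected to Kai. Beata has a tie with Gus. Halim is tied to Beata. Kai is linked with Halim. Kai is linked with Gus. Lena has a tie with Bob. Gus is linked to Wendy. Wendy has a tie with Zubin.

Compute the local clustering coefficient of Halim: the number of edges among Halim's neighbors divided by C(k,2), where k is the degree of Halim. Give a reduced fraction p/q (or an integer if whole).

2/3

Halim's neighbors: Beata, Jon, and Kai (k = 3).
Possible neighbor pairs: C(3,2) = 3. Edges among them: Beata–Kai, Jon–Kai → e = 2.
Clustering(Halim) = 2/3.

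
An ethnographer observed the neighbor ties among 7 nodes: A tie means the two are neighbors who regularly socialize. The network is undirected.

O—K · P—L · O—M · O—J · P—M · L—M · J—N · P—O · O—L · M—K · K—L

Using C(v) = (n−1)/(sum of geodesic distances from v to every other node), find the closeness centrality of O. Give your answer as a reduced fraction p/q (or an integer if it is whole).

6/7

Distances from O: J:1, K:1, L:1, M:1, N:2, P:1. Sum = 7.
n = 7, so closeness = 6/7.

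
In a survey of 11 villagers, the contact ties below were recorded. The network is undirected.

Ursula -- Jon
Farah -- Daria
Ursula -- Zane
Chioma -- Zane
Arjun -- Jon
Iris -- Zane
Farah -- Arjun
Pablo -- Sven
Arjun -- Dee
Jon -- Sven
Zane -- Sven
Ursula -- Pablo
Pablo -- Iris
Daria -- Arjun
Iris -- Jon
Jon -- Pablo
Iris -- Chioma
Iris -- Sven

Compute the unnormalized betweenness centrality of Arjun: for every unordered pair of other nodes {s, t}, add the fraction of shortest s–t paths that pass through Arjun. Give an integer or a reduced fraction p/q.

Pairs whose geodesics pass through Arjun — Zane–Dee: 3/3; Zane–Daria: 3/3; Zane–Farah: 3/3; Chioma–Dee: 1; Chioma–Daria: 1; Chioma–Farah: 1; Pablo–Dee: 1; Pablo–Daria: 1; Pablo–Farah: 1; Jon–Dee: 1; Jon–Daria: 1; Jon–Farah: 1; Iris–Dee: 1; Iris–Daria: 1 … (+9 more pairs).
All other pairs contribute 0.
Summing the contributions gives betweenness(Arjun) = 23.

23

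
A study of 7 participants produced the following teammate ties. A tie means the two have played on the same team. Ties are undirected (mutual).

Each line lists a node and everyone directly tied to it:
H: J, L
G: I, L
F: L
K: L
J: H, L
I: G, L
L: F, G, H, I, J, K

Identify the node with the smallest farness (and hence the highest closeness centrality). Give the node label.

Farness (sum of distances to all others) for each node — F:11, G:10, H:10, I:10, J:10, K:11, L:6.
The smallest farness is 6, for L, so L has the highest closeness.

L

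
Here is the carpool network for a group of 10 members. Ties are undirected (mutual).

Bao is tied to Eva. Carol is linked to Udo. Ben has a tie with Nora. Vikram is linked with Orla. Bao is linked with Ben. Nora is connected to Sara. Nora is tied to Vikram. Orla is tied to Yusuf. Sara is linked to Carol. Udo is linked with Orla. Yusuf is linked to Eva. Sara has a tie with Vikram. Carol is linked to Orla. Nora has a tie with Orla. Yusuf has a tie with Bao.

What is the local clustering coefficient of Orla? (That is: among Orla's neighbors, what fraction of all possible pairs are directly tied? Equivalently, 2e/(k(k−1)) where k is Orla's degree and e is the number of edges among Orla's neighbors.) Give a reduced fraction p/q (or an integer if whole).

Orla's neighbors: Carol, Nora, Udo, Vikram, and Yusuf (k = 5).
Possible neighbor pairs: C(5,2) = 10. Edges among them: Carol–Udo, Nora–Vikram → e = 2.
Clustering(Orla) = 2/10 = 1/5.

1/5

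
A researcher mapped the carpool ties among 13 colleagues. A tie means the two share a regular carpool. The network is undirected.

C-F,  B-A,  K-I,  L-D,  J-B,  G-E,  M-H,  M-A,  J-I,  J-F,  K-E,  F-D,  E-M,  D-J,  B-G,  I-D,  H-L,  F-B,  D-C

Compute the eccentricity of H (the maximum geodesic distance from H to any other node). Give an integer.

Distances from H: A:2, B:3, C:3, D:2, E:2, F:3, G:3, I:3, J:3, K:3, L:1, M:1.
The largest is 3 (to K, G, B, I, J, F, and C), so the eccentricity of H is 3.

3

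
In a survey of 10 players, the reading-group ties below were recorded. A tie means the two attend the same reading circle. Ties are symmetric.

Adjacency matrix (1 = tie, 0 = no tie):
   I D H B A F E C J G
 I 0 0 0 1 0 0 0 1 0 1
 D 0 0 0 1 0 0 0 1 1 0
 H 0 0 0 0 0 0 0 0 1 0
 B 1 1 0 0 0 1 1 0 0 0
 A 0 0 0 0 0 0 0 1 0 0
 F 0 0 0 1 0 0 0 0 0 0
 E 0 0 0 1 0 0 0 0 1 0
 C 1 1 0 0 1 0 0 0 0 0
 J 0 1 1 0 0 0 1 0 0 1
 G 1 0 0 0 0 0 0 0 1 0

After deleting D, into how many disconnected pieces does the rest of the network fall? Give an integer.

D's neighbors (B, C, and J) remain reachable from one another through other ties, so the rest of the network stays in one piece.

1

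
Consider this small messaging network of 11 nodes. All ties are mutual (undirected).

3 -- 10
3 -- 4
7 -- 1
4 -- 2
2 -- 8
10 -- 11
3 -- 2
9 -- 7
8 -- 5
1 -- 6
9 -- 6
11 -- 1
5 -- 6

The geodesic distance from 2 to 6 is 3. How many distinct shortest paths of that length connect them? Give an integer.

1

The shortest distance is 3, and the only length-3 path is 2–8–5–6. So there is exactly 1 shortest path.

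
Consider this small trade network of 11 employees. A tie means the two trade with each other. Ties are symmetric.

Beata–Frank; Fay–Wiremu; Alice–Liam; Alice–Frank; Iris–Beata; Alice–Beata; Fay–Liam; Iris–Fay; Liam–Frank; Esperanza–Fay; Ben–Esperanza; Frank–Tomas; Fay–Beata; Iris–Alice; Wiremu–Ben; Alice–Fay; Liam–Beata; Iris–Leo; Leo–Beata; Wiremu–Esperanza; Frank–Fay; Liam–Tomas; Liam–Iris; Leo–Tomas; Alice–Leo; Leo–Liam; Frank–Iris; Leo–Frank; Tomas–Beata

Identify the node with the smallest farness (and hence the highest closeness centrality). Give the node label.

Farness (sum of distances to all others) for each node — Alice:15, Beata:14, Ben:27, Esperanza:19, Fay:13, Frank:14, Iris:15, Leo:18, Liam:14, Tomas:20, Wiremu:19.
The smallest farness is 13, for Fay, so Fay has the highest closeness.

Fay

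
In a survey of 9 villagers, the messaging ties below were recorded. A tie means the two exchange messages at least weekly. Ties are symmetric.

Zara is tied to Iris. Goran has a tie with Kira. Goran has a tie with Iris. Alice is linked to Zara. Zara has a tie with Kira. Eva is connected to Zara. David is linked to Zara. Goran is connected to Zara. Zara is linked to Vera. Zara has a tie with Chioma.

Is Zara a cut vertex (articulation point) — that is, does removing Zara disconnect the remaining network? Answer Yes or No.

Yes

Removing Zara leaves {Goran, Iris, and Kira} with no path to {Vera}, so the network splits into 6 components. Zara is a cut vertex.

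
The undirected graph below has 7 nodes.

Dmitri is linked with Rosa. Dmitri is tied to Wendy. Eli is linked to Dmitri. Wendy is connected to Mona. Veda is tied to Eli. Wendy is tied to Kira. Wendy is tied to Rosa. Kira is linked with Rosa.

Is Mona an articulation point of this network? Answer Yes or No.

Even without Mona, every remaining node can still reach every other (the residual graph is connected), so Mona is not a cut vertex.

No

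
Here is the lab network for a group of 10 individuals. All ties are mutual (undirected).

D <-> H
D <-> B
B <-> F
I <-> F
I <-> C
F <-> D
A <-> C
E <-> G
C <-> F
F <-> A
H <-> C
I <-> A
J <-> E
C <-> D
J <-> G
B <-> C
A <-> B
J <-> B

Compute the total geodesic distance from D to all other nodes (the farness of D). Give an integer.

Distances from D: A:2, B:1, C:1, E:3, F:1, G:3, H:1, I:2, J:2.
Sum = 2 + 1 + 1 + 3 + 1 + 3 + 1 + 2 + 2 = 16.

16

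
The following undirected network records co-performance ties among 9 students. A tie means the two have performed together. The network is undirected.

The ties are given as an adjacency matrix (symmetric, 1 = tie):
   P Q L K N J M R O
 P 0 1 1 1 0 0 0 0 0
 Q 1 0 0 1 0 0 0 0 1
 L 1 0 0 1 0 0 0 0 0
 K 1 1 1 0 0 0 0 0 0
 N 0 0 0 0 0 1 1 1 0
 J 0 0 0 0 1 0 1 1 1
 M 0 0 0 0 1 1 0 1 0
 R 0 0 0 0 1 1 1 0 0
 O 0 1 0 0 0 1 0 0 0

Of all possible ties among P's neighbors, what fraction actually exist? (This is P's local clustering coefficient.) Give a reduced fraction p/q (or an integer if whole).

P's neighbors: K, L, and Q (k = 3).
Possible neighbor pairs: C(3,2) = 3. Edges among them: K–L, K–Q → e = 2.
Clustering(P) = 2/3.

2/3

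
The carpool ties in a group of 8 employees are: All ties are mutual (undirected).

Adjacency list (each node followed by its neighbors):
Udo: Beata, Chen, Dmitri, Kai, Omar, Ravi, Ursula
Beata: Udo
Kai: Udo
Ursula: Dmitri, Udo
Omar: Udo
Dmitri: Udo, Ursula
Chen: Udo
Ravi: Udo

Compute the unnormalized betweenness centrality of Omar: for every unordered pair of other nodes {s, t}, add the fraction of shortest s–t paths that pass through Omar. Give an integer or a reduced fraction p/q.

No shortest path between any pair of other nodes passes through Omar.
Summing the contributions gives betweenness(Omar) = 0.

0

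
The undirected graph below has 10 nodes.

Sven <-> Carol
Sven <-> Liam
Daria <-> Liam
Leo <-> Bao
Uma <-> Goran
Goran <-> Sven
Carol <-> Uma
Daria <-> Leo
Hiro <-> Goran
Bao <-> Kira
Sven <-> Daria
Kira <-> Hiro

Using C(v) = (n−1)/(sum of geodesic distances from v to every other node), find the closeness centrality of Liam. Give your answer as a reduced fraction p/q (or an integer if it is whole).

3/7

Distances from Liam: Bao:3, Carol:2, Daria:1, Goran:2, Hiro:3, Kira:4, Leo:2, Sven:1, Uma:3. Sum = 21.
n = 10, so closeness = 9/21 = 3/7.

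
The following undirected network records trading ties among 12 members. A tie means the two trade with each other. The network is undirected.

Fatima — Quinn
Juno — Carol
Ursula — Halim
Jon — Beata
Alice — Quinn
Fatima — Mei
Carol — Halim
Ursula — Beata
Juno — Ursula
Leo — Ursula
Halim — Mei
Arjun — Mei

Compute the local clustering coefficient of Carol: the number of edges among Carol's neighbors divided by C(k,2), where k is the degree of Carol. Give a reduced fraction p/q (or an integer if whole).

0

Carol's neighbors: Halim and Juno (k = 2).
Possible neighbor pairs: C(2,2) = 1. Edges among them: none → e = 0.
Clustering(Carol) = 0/1.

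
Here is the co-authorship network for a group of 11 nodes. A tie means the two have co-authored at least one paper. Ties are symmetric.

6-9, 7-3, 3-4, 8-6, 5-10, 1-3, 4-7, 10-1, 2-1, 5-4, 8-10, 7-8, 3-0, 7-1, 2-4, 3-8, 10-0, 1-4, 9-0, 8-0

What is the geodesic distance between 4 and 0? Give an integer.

2

One shortest route is 4 – 3 – 0, which uses 2 edges, and 4 and 0 are not directly tied, so nothing shorter exists. So d(4,0) = 2.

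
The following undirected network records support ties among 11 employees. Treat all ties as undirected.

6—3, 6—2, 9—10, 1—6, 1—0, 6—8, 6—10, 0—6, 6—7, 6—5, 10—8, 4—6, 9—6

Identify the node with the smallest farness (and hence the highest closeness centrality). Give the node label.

Farness (sum of distances to all others) for each node — 0:18, 1:18, 2:19, 3:19, 4:19, 5:19, 6:10, 7:19, 8:18, 9:18, 10:17.
The smallest farness is 10, for 6, so 6 has the highest closeness.

6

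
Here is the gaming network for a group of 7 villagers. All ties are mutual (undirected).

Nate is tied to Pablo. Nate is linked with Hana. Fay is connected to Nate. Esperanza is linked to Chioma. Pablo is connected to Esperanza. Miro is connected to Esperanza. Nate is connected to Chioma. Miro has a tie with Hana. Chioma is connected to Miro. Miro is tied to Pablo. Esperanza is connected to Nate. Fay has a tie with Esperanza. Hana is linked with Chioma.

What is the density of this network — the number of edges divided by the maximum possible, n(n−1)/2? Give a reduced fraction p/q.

13/21

There are 13 edges and 7 nodes, so the maximum possible is C(7,2) = 21.
Density = 13/21.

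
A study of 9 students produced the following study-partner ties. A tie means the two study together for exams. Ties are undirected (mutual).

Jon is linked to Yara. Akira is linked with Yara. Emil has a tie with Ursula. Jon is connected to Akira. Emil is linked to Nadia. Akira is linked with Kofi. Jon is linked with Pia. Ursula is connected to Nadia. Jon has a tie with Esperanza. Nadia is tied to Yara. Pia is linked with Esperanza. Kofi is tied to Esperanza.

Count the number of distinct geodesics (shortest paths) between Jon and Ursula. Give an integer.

The shortest distance is 3, and the only length-3 path is Jon–Yara–Nadia–Ursula. So there is exactly 1 shortest path.

1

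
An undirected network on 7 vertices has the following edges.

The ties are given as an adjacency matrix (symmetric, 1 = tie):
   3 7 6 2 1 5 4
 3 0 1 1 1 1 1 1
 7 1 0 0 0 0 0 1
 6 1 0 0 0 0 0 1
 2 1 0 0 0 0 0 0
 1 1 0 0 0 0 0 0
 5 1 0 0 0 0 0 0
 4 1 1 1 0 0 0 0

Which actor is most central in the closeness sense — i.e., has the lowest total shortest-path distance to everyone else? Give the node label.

3

Farness (sum of distances to all others) for each node — 1:11, 2:11, 3:6, 4:9, 5:11, 6:10, 7:10.
The smallest farness is 6, for 3, so 3 has the highest closeness.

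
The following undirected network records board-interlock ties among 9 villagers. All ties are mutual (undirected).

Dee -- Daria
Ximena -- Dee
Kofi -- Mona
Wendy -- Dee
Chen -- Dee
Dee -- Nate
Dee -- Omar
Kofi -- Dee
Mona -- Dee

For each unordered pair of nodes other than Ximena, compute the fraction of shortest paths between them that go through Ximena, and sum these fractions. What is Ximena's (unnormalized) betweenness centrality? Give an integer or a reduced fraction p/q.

0

No shortest path between any pair of other nodes passes through Ximena.
Summing the contributions gives betweenness(Ximena) = 0.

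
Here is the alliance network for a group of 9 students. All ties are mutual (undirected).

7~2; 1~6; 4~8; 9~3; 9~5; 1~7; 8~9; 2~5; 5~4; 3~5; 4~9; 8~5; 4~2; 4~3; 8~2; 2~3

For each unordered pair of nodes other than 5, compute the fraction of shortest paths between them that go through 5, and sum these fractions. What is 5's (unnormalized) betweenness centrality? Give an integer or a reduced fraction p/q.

Pairs whose geodesics pass through 5 — 7–9: 1/4; 6–9: 1/4; 1–9: 1/4; 9–2: 1/4; 3–8: 1/4.
All other pairs contribute 0.
Summing the contributions gives betweenness(5) = 5/4.

5/4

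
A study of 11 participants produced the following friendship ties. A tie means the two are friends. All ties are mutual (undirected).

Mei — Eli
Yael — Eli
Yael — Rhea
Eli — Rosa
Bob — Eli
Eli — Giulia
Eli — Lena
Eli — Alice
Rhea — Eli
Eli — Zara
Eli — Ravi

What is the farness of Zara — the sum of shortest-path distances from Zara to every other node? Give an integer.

Distances from Zara: Alice:2, Bob:2, Eli:1, Giulia:2, Lena:2, Mei:2, Ravi:2, Rhea:2, Rosa:2, Yael:2.
Sum = 2 + 2 + 1 + 2 + 2 + 2 + 2 + 2 + 2 + 2 = 19.

19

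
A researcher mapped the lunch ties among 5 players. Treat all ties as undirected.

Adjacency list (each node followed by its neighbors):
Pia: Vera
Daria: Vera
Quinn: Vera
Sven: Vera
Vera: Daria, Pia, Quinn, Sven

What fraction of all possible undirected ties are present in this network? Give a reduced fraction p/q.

2/5

There are 4 edges and 5 nodes, so the maximum possible is C(5,2) = 10.
Density = 4/10 = 2/5.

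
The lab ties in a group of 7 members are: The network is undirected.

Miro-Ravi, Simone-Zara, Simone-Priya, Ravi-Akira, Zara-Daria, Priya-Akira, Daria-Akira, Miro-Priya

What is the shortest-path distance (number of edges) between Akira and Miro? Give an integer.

2

One shortest route is Akira – Priya – Miro, which uses 2 edges, and Akira and Miro are not directly tied, so nothing shorter exists. So d(Akira,Miro) = 2.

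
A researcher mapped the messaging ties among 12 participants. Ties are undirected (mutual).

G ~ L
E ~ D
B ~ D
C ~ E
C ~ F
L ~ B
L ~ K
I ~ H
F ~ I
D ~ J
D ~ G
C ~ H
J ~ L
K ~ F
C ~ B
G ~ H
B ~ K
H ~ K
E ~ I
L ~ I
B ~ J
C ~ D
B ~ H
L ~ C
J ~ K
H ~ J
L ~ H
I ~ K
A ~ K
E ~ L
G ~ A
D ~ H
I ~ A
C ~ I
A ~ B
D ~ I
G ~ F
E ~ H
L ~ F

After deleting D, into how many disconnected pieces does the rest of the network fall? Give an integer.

D's neighbors (B, C, E, G, H, I, and J) remain reachable from one another through other ties, so the rest of the network stays in one piece.

1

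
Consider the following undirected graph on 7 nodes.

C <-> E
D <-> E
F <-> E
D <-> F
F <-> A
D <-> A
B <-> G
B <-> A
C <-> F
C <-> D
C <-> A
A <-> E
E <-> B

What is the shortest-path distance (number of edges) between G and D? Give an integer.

One shortest route is G – B – A – D, which uses 3 edges, and at distance 2 from G we only reach {A, E}, which does not include D. So d(G,D) = 3.

3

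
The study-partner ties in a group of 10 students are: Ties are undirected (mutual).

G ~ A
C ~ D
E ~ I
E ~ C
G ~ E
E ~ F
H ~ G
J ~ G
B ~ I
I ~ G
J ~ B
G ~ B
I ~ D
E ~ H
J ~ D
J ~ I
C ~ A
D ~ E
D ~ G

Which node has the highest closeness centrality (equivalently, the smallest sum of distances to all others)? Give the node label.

G

Farness (sum of distances to all others) for each node — A:17, B:17, C:16, D:13, E:12, F:20, G:11, H:16, I:13, J:15.
The smallest farness is 11, for G, so G has the highest closeness.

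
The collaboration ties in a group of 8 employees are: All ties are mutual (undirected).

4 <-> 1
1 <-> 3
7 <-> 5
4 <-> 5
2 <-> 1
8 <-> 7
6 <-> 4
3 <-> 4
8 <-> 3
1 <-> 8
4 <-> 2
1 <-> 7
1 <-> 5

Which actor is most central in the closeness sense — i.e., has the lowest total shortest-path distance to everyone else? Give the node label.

Farness (sum of distances to all others) for each node — 1:8, 2:12, 3:11, 4:9, 5:11, 6:15, 7:12, 8:12.
The smallest farness is 8, for 1, so 1 has the highest closeness.

1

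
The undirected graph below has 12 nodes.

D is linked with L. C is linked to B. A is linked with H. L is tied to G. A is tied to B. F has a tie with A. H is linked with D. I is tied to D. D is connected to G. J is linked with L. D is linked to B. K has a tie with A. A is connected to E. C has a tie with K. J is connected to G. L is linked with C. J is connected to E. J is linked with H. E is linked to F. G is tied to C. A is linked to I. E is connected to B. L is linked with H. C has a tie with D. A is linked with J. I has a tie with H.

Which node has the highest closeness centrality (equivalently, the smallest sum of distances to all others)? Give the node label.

A

Farness (sum of distances to all others) for each node — A:15, B:18, C:18, D:17, E:18, F:24, G:19, H:17, I:19, J:17, K:20, L:18.
The smallest farness is 15, for A, so A has the highest closeness.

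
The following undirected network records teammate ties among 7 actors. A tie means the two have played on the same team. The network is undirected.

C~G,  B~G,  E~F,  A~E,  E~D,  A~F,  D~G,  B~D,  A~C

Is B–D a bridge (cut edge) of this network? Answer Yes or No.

No

Even without that edge, B still reaches D via B – G – D, so the network stays connected. Not a bridge.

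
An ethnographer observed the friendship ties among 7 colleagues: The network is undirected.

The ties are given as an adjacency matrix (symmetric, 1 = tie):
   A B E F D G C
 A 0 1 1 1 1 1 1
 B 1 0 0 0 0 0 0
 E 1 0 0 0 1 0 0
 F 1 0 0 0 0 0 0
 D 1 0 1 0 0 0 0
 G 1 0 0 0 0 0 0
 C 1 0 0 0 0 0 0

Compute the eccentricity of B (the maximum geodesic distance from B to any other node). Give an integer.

Distances from B: A:1, C:2, D:2, E:2, F:2, G:2.
The largest is 2 (to E, F, D, G, and C), so the eccentricity of B is 2.

2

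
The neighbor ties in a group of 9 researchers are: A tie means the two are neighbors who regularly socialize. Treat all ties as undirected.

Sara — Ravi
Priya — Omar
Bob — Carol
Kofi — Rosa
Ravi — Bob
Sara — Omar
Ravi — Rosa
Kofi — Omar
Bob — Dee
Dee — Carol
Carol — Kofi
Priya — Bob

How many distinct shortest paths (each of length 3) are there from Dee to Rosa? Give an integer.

2

The shortest distance is 3. The length-3 paths are: Dee–Bob–Ravi–Rosa; Dee–Carol–Kofi–Rosa.
That gives 2 distinct shortest paths.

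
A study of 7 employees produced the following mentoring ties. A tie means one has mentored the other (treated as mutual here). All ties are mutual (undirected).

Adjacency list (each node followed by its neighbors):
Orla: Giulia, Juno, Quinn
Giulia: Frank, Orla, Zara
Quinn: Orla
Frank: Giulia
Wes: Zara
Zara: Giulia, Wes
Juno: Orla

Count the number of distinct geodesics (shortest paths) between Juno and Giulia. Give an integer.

The shortest distance is 2, and the only length-2 path is Juno–Orla–Giulia. So there is exactly 1 shortest path.

1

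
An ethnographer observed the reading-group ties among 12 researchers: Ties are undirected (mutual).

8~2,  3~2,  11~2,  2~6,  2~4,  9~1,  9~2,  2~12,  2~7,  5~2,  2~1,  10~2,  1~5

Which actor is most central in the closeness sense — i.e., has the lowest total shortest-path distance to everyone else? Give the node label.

2

Farness (sum of distances to all others) for each node — 1:19, 2:11, 3:21, 4:21, 5:20, 6:21, 7:21, 8:21, 9:20, 10:21, 11:21, 12:21.
The smallest farness is 11, for 2, so 2 has the highest closeness.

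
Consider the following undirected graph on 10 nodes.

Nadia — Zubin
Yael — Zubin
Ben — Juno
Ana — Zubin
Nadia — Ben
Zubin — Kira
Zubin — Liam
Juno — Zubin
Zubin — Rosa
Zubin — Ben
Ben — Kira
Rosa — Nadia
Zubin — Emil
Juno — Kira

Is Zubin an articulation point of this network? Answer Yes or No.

Removing Zubin leaves {Yael} with no path to {Ana}, so the network splits into 5 components. Zubin is a cut vertex.

Yes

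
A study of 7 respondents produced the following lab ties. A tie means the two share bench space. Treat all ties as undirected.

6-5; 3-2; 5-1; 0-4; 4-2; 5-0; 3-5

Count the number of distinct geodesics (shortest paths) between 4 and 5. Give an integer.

The shortest distance is 2, and the only length-2 path is 4–0–5. So there is exactly 1 shortest path.

1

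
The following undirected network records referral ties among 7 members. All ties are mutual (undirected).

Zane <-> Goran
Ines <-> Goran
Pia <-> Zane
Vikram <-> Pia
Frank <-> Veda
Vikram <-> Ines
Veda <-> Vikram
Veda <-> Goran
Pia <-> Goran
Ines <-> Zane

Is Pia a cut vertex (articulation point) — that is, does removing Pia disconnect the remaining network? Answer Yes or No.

No

Even without Pia, every remaining node can still reach every other (the residual graph is connected), so Pia is not a cut vertex.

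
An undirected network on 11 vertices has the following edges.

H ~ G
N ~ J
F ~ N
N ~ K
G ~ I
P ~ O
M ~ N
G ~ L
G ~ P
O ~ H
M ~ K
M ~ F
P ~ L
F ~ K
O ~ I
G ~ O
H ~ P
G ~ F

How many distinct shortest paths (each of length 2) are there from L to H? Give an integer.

The shortest distance is 2. The length-2 paths are: L–G–H; L–P–H.
That gives 2 distinct shortest paths.

2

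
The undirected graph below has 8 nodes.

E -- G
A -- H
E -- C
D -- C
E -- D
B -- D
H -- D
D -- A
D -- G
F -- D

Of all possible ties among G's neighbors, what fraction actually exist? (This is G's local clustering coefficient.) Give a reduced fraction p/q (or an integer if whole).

G's neighbors: D and E (k = 2).
Possible neighbor pairs: C(2,2) = 1. Edges among them: D–E → e = 1.
Clustering(G) = 1/1.

1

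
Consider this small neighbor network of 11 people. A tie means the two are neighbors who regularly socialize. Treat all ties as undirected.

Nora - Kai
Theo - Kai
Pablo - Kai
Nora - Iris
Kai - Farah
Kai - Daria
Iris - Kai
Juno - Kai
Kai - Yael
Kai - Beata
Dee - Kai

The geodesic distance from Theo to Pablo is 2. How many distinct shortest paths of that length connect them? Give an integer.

The shortest distance is 2, and the only length-2 path is Theo–Kai–Pablo. So there is exactly 1 shortest path.

1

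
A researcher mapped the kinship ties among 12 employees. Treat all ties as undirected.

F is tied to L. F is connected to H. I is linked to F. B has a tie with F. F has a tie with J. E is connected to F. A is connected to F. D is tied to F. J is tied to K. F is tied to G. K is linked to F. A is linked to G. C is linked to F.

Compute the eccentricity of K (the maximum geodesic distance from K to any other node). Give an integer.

2

Distances from K: A:2, B:2, C:2, D:2, E:2, F:1, G:2, H:2, I:2, J:1, L:2.
The largest is 2 (to B, G, A, I, C, E, D, L, and H), so the eccentricity of K is 2.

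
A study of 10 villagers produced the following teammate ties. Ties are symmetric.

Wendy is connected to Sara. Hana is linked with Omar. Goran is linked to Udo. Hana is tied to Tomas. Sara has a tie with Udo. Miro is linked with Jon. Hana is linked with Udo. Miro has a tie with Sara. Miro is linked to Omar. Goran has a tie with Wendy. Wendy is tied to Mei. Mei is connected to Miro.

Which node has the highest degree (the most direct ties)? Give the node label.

Degrees — Goran:2, Hana:3, Jon:1, Mei:2, Miro:4, Omar:2, Sara:3, Tomas:1, Udo:3, Wendy:3.
The maximum is 4, attained only by Miro.

Miro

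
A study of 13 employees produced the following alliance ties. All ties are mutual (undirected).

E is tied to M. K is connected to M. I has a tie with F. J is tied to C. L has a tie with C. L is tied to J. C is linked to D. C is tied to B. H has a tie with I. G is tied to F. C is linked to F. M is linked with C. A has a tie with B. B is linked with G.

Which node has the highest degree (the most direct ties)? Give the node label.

C

Degrees — A:1, B:3, C:6, D:1, E:1, F:3, G:2, H:1, I:2, J:2, K:1, L:2, M:3.
The maximum is 6, attained only by C.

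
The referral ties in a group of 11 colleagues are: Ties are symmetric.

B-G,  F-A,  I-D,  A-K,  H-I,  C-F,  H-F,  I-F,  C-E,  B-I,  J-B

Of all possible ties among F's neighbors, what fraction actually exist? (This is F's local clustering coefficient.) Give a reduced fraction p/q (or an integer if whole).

1/6

F's neighbors: A, C, H, and I (k = 4).
Possible neighbor pairs: C(4,2) = 6. Edges among them: H–I → e = 1.
Clustering(F) = 1/6.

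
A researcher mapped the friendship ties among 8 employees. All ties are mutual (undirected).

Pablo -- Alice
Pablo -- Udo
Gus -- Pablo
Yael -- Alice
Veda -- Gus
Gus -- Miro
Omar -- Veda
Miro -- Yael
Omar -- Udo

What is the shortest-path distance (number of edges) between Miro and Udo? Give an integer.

One shortest route is Miro – Gus – Pablo – Udo, which uses 3 edges, and at distance 2 from Miro we only reach {Alice, Pablo, Veda}, which does not include Udo. So d(Miro,Udo) = 3.

3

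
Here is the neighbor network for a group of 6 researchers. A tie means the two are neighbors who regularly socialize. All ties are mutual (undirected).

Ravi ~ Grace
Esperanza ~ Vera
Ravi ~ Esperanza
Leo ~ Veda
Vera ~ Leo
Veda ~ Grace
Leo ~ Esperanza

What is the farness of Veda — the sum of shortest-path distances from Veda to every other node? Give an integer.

8

Distances from Veda: Esperanza:2, Grace:1, Leo:1, Ravi:2, Vera:2.
Sum = 2 + 1 + 1 + 2 + 2 = 8.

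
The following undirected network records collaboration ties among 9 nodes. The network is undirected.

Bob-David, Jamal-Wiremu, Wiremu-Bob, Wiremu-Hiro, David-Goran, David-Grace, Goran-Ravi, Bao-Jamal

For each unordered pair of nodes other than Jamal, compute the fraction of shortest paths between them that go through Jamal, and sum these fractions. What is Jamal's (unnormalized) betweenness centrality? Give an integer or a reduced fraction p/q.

7

Pairs whose geodesics pass through Jamal — Goran–Bao: 1; Ravi–Bao: 1; Bob–Bao: 1; Grace–Bao: 1; Hiro–Bao: 1; Wiremu–Bao: 1; Bao–David: 1.
All other pairs contribute 0.
Summing the contributions gives betweenness(Jamal) = 7.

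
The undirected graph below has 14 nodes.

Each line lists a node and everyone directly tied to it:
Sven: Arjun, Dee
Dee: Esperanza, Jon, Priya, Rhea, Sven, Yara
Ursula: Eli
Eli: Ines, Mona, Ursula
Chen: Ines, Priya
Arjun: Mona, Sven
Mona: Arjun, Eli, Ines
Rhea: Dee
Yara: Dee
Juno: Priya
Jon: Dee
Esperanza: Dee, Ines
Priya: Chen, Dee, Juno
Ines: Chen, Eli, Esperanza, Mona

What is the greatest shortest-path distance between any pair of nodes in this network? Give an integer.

Eccentricity of each node (its greatest distance to any other): Arjun:4, Chen:3, Dee:4, Eli:4, Esperanza:3, Ines:3, Jon:5, Juno:5, Mona:4, Priya:4, Rhea:5, Sven:4, Ursula:5, Yara:5.
The maximum eccentricity is 5, realized for instance by the pair Yara–Ursula via Yara – Dee – Esperanza – Ines – Eli – Ursula. So the diameter is 5.

5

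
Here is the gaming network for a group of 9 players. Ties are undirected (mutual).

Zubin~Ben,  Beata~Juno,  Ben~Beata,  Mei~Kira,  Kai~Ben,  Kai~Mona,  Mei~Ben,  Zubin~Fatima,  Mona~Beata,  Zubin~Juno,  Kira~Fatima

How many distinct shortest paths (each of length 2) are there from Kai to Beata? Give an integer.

The shortest distance is 2. The length-2 paths are: Kai–Mona–Beata; Kai–Ben–Beata.
That gives 2 distinct shortest paths.

2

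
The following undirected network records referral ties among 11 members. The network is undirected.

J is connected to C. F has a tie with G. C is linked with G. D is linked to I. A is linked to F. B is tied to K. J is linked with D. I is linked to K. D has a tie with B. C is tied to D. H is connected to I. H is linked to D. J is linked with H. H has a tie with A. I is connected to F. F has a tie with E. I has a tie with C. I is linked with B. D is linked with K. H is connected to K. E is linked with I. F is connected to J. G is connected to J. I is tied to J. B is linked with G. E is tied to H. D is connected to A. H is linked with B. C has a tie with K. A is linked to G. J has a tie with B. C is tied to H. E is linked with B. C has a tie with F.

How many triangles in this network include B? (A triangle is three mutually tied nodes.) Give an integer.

12

B's neighbors: D, E, G, H, I, J, and K.
Neighbor pairs that are themselves tied: B–D–H; B–D–I; B–D–J; B–D–K; B–E–H; B–E–I; B–G–J; B–H–I; B–H–J; B–H–K; B–I–J; B–I–K. Each forms one triangle with B, for 12 in total.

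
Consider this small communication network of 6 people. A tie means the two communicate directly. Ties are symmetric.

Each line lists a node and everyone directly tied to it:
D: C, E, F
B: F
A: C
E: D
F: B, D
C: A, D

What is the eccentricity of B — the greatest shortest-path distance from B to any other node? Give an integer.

4

Distances from B: A:4, C:3, D:2, E:3, F:1.
The largest is 4 (to A), so the eccentricity of B is 4.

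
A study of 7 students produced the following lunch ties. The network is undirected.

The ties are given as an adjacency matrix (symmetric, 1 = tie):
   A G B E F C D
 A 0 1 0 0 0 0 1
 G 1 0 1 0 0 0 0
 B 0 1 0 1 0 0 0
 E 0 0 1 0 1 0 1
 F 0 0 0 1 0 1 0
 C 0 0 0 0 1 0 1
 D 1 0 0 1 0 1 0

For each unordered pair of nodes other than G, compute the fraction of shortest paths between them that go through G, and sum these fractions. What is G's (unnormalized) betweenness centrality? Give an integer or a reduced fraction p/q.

1

Pairs whose geodesics pass through G — A–B: 1.
All other pairs contribute 0.
Summing the contributions gives betweenness(G) = 1.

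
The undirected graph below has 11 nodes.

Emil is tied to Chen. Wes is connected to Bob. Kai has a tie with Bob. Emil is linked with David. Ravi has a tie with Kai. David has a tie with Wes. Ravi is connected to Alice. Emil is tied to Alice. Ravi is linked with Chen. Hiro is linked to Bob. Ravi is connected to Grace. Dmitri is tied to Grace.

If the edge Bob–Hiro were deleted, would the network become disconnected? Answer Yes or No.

Without the Bob–Hiro edge there is no alternate route between Bob and Hiro, so the network disconnects. It is a bridge.

Yes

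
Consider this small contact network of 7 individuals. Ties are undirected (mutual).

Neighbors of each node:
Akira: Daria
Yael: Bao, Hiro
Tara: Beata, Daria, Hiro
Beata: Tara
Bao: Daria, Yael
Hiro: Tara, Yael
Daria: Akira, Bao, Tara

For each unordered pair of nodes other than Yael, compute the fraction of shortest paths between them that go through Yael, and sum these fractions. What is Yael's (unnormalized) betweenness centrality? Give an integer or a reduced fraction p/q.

Pairs whose geodesics pass through Yael — Hiro–Bao: 1.
All other pairs contribute 0.
Summing the contributions gives betweenness(Yael) = 1.

1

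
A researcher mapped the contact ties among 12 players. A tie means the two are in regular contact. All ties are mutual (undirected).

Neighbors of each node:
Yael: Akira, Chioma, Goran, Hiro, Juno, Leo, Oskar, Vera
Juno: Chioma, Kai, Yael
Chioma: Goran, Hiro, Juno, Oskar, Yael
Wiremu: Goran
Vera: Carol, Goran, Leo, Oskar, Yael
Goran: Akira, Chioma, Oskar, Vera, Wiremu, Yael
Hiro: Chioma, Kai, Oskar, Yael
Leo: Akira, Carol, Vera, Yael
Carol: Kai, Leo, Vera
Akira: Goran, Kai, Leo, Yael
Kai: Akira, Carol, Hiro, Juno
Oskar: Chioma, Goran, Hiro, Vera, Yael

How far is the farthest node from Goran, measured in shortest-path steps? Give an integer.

2

Distances from Goran: Akira:1, Carol:2, Chioma:1, Hiro:2, Juno:2, Kai:2, Leo:2, Oskar:1, Vera:1, Wiremu:1, Yael:1.
The largest is 2 (to Leo, Juno, Hiro, Kai, and Carol), so the eccentricity of Goran is 2.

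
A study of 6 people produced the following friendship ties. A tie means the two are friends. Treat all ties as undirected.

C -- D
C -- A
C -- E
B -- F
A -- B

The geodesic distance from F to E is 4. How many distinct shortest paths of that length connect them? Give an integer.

The shortest distance is 4, and the only length-4 path is F–B–A–C–E. So there is exactly 1 shortest path.

1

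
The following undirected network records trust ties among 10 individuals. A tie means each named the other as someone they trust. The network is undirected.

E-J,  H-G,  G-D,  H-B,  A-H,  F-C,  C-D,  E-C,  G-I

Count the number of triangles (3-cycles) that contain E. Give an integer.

0

E's neighbors are C and J, but none of them are tied to each other, so no triangle contains E.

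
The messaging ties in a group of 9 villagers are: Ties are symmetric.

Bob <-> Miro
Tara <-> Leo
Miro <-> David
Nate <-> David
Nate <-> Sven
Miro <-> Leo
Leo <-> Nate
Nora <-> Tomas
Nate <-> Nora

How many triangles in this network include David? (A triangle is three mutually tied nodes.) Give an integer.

0

David's neighbors are Miro and Nate, but none of them are tied to each other, so no triangle contains David.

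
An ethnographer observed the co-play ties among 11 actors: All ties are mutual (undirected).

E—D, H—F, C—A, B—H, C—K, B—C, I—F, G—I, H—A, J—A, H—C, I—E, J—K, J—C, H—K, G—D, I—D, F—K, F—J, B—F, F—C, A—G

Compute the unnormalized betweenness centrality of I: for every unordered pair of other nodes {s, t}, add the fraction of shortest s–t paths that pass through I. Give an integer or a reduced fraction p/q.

Pairs whose geodesics pass through I — E–G: 1/2; E–B: 1; E–J: 1; E–H: 1; E–A: 1/2; E–K: 1; E–C: 1; E–F: 1; D–B: 1; D–J: 1/2; D–H: 1/2; D–K: 1; D–C: 1/2; D–F: 1 … (+3 more pairs).
All other pairs contribute 0.
Summing the contributions gives betweenness(I) = 157/12.

157/12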